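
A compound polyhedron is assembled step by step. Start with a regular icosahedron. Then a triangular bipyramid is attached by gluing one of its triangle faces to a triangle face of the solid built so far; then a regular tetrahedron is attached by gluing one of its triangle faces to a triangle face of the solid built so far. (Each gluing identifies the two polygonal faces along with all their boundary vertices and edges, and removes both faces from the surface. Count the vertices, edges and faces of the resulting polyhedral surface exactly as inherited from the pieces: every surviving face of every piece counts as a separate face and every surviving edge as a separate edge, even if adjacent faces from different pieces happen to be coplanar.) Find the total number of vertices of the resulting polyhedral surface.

15

A regular icosahedron: V=12, E=30, F=20.
Attach a triangular bipyramid (V=5, E=9, F=6) along a 3-gon: merge 3 vertices and 3 edges, delete both glued faces → V=14, E=36, F=24.
Attach a regular tetrahedron (V=4, E=6, F=4) along a 3-gon: merge 3 vertices and 3 edges, delete both glued faces → V=15, E=39, F=26.
Check: V − E + F = 15 − 39 + 26 = 2.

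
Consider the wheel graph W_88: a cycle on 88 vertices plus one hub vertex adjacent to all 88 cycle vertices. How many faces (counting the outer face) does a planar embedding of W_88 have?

89

W_88 has V = 88 + 1 = 89 vertices and E = 2·88 = 176 edges.
By Euler's formula F = 2 − V + E = 2 − 89 + 176 = 89.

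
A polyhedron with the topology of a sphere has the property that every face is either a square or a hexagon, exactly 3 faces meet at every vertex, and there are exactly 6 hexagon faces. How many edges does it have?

30

Let x be the number of squares; then F = 6 + x.
Edge–face incidences: 2E = 6·6 + 4·x = 36 + 4x.
Every vertex has degree 3, so 3V = 2E.
Euler: V − E + F = 2 ⇒ (2E)/3 − E + (6 + x) = 2.
Multiply by 6: 2·(2E) − 3·(2E) + 6·(6 + x) = 12, i.e. 36 + 6x − (36 + 4x) = 12.
Collecting terms: 2x = 12, so x = 6.
Then 2E = 36 + 4·6 = 60, so E = 30, V = 2E/3 = 20, F = 6 + 6 = 12.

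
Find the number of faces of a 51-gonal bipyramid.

102

A bipyramid over an n-gon has 2n triangular faces and n + 2 vertices: V = 51 + 2 = 53, E = 3·51 = 153, F = 2·51 = 102.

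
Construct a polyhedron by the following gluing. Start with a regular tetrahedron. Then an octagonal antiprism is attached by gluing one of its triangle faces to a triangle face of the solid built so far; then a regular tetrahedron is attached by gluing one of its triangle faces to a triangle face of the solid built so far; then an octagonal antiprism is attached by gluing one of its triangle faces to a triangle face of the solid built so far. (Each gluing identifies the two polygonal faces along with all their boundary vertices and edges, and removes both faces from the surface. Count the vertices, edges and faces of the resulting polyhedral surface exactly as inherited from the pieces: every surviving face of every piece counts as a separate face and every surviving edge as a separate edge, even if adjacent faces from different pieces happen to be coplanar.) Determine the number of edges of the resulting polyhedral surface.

A regular tetrahedron: V=4, E=6, F=4.
Attach an octagonal antiprism (V=16, E=32, F=18) along a 3-gon: merge 3 vertices and 3 edges, delete both glued faces → V=17, E=35, F=20.
Attach a regular tetrahedron (V=4, E=6, F=4) along a 3-gon: merge 3 vertices and 3 edges, delete both glued faces → V=18, E=38, F=22.
Attach an octagonal antiprism (V=16, E=32, F=18) along a 3-gon: merge 3 vertices and 3 edges, delete both glued faces → V=31, E=67, F=38.
Check: V − E + F = 31 − 67 + 38 = 2.

67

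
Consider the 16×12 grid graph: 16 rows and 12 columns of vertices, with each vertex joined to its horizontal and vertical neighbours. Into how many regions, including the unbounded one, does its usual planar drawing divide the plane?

166

The grid has V = 16·12 = 192 vertices and E = 16·11 + 12·15 = 356 edges.
F = 2 − V + E = 2 − 192 + 356 = 166.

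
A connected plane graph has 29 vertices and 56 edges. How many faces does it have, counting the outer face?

29

Euler's formula for a connected plane graph: V − E + F = 2, so F = 2 − 29 + 56 = 29.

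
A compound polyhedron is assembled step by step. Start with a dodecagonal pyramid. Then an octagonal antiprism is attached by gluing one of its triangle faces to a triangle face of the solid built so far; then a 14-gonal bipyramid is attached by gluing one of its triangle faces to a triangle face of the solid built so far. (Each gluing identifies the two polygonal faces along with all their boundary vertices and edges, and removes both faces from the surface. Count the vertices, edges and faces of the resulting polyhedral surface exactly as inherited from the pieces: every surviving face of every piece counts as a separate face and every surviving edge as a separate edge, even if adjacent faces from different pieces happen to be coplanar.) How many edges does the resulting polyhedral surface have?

92

A dodecagonal pyramid: V=13, E=24, F=13.
Attach an octagonal antiprism (V=16, E=32, F=18) along a 3-gon: merge 3 vertices and 3 edges, delete both glued faces → V=26, E=53, F=29.
Attach a 14-gonal bipyramid (V=16, E=42, F=28) along a 3-gon: merge 3 vertices and 3 edges, delete both glued faces → V=39, E=92, F=55.
Check: V − E + F = 39 − 92 + 55 = 2.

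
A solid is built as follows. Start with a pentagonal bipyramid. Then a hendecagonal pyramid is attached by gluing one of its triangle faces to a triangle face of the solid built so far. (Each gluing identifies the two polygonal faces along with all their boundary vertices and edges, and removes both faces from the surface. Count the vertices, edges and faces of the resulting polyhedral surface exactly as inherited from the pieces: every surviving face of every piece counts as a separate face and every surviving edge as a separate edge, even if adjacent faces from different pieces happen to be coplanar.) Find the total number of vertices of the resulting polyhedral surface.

16

A pentagonal bipyramid: V=7, E=15, F=10.
Attach a hendecagonal pyramid (V=12, E=22, F=12) along a 3-gon: merge 3 vertices and 3 edges, delete both glued faces → V=16, E=34, F=20.
Check: V − E + F = 16 − 34 + 20 = 2.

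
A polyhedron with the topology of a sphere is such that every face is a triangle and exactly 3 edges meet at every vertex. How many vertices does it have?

4

Each face has 3 edges and each edge borders two faces, so 2E = 3F.
Each vertex has degree 3, so 3V = 2E and hence V = 3F/3.
Euler: V − E + F = 2 ⇒ (3F/3) − (3F/2) + F = 2.
Multiply by 6: (6 − 9 + 6)F = 12, i.e. 3F = 12.
So F = 4, E = 3·4/2 = 6, V = 3·4/3 = 4.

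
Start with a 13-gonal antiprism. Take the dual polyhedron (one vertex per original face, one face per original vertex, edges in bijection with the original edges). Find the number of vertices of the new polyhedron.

The base solid has V = 26, E = 52, F = 28.
The dual swaps V and F and preserves E: V′ = F = 28, E′ = E = 52, F′ = V = 26.

28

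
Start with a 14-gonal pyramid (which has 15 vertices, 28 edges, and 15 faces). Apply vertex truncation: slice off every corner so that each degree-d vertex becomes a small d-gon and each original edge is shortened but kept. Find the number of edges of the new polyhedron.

84

Truncation replaces each original edge-end by a new vertex, so V′ = 2E = 56.
Each original edge survives, and each old vertex of degree d contributes d new edges; summing degrees gives Σd = 2E, so E′ = E + 2E = 3E = 84.
Each original face survives and each original vertex becomes one new face: F′ = F + V = 30.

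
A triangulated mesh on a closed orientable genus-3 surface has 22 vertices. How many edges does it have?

78

χ = 2 − 2·3 = -4, and every face is a triangle so 3F = 2E.
V − E + F = -4 with E = 3F/2 gives 22 − (3/2 − 1)·F = -4, so F = 52 and E = 78.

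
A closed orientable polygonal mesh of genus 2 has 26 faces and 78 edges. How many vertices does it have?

50

For a closed orientable surface of genus 2, χ = 2 − 2·2 = -2.
V = -2 + E − F = -2 + 78 − 26 = 50.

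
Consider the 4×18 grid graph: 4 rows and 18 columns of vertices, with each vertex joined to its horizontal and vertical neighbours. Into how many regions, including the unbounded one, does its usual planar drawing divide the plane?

The grid has V = 4·18 = 72 vertices and E = 4·17 + 18·3 = 122 edges.
F = 2 − V + E = 2 − 72 + 122 = 52.

52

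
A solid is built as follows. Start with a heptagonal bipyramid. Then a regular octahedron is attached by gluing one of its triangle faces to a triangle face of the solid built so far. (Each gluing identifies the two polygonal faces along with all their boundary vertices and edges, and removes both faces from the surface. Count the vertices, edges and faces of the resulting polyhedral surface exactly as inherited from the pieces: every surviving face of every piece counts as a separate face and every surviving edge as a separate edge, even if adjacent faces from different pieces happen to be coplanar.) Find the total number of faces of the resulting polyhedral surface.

A heptagonal bipyramid: V=9, E=21, F=14.
Attach a regular octahedron (V=6, E=12, F=8) along a 3-gon: merge 3 vertices and 3 edges, delete both glued faces → V=12, E=30, F=20.
Check: V − E + F = 12 − 30 + 20 = 2.

20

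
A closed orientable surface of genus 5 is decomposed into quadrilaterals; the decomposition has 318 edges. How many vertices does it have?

151

χ = 2 − 2·5 = -8, and every face is a square so 4F = 2E.
F = 2E/4 = 159. Then V = -8 + E − F = -8 + 318 − 159 = 151.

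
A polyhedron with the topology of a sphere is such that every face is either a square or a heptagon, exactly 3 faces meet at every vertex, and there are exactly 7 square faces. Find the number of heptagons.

2

Let x be the number of heptagons; then F = 7 + x.
Edge–face incidences: 2E = 4·7 + 7·x = 28 + 7x.
Every vertex has degree 3, so 3V = 2E.
Euler: V − E + F = 2 ⇒ (2E)/3 − E + (7 + x) = 2.
Multiply by 6: 2·(2E) − 3·(2E) + 6·(7 + x) = 12, i.e. 42 + 6x − (28 + 7x) = 12.
Collecting terms: −x + 14 = 12, so −x = −2, so x = 2.
Then 2E = 28 + 7·2 = 42, so E = 21, V = 2E/3 = 14, F = 7 + 2 = 9.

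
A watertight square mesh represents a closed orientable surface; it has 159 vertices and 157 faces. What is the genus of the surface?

Every face is a square, so 2E = 4·157 = 628, giving E = 314.
χ = V − E + F = 159 − 314 + 157 = 2.
For a closed orientable surface χ = 2 − 2g, so g = (2 − (2))/2 = 0.

0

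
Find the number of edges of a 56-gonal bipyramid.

A bipyramid over an n-gon has 2n triangular faces and n + 2 vertices: V = 56 + 2 = 58, E = 3·56 = 168, F = 2·56 = 112.

168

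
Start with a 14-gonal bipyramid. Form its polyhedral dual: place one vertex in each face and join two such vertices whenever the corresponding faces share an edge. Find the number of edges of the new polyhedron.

The base solid has V = 16, E = 42, F = 28.
The dual swaps V and F and preserves E: V′ = F = 28, E′ = E = 42, F′ = V = 16.

42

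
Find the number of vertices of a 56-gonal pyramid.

57

A pyramid on an n-gon base has one n-gon and n triangles: V = 56 + 1 = 57, E = 2·56 = 112, F = 56 + 1 = 57.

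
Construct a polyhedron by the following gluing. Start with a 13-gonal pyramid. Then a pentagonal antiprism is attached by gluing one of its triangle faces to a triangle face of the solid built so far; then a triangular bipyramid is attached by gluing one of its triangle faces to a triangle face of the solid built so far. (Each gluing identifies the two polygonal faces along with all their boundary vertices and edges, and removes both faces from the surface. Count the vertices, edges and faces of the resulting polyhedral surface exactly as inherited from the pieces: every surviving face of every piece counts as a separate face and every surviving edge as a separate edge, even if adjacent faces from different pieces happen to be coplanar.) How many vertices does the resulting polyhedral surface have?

A 13-gonal pyramid: V=14, E=26, F=14.
Attach a pentagonal antiprism (V=10, E=20, F=12) along a 3-gon: merge 3 vertices and 3 edges, delete both glued faces → V=21, E=43, F=24.
Attach a triangular bipyramid (V=5, E=9, F=6) along a 3-gon: merge 3 vertices and 3 edges, delete both glued faces → V=23, E=49, F=28.
Check: V − E + F = 23 − 49 + 28 = 2.

23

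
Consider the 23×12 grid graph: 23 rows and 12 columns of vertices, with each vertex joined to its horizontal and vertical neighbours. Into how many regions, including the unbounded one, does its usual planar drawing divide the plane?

The grid has V = 23·12 = 276 vertices and E = 23·11 + 12·22 = 517 edges.
F = 2 − V + E = 2 − 276 + 517 = 243.

243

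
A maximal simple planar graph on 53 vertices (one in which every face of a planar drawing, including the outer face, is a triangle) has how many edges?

In a plane triangulation 3F = 2E and V − E + F = 2, so E = 3V − 6 = 3·53 − 6 = 153.

153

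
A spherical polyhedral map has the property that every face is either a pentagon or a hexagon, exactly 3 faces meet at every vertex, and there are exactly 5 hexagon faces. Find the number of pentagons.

12

Let x be the number of pentagons; then F = 5 + x.
Edge–face incidences: 2E = 6·5 + 5·x = 30 + 5x.
Every vertex has degree 3, so 3V = 2E.
Euler: V − E + F = 2 ⇒ (2E)/3 − E + (5 + x) = 2.
Multiply by 6: 2·(2E) − 3·(2E) + 6·(5 + x) = 12, i.e. 30 + 6x − (30 + 5x) = 12.
Collecting terms: x = 12.
Then 2E = 30 + 5·12 = 90, so E = 45, V = 2E/3 = 30, F = 5 + 12 = 17.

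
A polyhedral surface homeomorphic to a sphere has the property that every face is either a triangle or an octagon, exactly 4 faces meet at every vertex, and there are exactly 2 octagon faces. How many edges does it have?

Let x be the number of triangles; then F = 2 + x.
Edge–face incidences: 2E = 8·2 + 3·x = 16 + 3x.
Every vertex has degree 4, so 4V = 2E.
Euler: V − E + F = 2 ⇒ (2E)/4 − E + (2 + x) = 2.
Multiply by 8: 2·(2E) − 4·(2E) + 8·(2 + x) = 16, i.e. 16 + 8x − 2·(16 + 3x) = 16.
Collecting terms: 2x − 16 = 16, so 2x = 32, so x = 16.
Then 2E = 16 + 3·16 = 64, so E = 32, V = 2E/4 = 16, F = 2 + 16 = 18.

32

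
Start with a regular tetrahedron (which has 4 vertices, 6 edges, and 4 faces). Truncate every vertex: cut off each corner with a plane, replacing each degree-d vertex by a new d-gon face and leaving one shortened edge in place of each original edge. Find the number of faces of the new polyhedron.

8

Truncation replaces each original edge-end by a new vertex, so V′ = 2E = 12.
Each original edge survives, and each old vertex of degree d contributes d new edges; summing degrees gives Σd = 2E, so E′ = E + 2E = 3E = 18.
Each original face survives and each original vertex becomes one new face: F′ = F + V = 8.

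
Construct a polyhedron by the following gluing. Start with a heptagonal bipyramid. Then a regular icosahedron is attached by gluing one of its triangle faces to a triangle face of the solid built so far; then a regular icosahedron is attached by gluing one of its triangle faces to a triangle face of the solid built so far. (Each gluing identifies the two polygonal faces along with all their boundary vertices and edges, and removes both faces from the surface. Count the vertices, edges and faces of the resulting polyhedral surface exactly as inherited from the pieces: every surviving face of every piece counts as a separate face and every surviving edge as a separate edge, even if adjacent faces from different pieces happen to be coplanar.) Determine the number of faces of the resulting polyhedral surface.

A heptagonal bipyramid: V=9, E=21, F=14.
Attach a regular icosahedron (V=12, E=30, F=20) along a 3-gon: merge 3 vertices and 3 edges, delete both glued faces → V=18, E=48, F=32.
Attach a regular icosahedron (V=12, E=30, F=20) along a 3-gon: merge 3 vertices and 3 edges, delete both glued faces → V=27, E=75, F=50.
Check: V − E + F = 27 − 75 + 50 = 2.

50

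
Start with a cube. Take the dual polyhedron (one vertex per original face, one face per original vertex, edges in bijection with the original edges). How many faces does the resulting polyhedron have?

The base solid has V = 8, E = 12, F = 6.
The dual swaps V and F and preserves E: V′ = F = 6, E′ = E = 12, F′ = V = 8.

8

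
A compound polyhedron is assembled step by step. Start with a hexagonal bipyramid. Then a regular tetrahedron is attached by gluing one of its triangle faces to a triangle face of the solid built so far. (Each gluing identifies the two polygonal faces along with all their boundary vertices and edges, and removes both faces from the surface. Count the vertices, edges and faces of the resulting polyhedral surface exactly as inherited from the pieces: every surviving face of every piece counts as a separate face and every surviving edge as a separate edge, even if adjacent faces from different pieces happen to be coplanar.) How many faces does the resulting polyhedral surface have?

14

A hexagonal bipyramid: V=8, E=18, F=12.
Attach a regular tetrahedron (V=4, E=6, F=4) along a 3-gon: merge 3 vertices and 3 edges, delete both glued faces → V=9, E=21, F=14.
Check: V − E + F = 9 − 21 + 14 = 2.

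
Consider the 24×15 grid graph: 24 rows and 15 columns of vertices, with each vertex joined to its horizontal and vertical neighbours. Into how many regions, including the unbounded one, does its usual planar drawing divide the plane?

323

The grid has V = 24·15 = 360 vertices and E = 24·14 + 15·23 = 681 edges.
F = 2 − V + E = 2 − 360 + 681 = 323.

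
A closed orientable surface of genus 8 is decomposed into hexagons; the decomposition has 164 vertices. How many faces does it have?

χ = 2 − 2·8 = -14, and every face is a hexagon so 6F = 2E.
V − E + F = -14 with E = 6F/2 gives 164 − (6/2 − 1)·F = -14, so F = 89 and E = 267.

89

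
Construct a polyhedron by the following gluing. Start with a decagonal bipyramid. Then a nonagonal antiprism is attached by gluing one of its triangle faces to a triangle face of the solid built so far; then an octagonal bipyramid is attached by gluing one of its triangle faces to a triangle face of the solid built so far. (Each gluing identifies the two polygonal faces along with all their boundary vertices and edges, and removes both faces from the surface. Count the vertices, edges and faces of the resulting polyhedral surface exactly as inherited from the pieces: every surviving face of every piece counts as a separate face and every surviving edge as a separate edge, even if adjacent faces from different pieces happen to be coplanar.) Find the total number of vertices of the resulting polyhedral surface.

34

A decagonal bipyramid: V=12, E=30, F=20.
Attach a nonagonal antiprism (V=18, E=36, F=20) along a 3-gon: merge 3 vertices and 3 edges, delete both glued faces → V=27, E=63, F=38.
Attach an octagonal bipyramid (V=10, E=24, F=16) along a 3-gon: merge 3 vertices and 3 edges, delete both glued faces → V=34, E=84, F=52.
Check: V − E + F = 34 − 84 + 52 = 2.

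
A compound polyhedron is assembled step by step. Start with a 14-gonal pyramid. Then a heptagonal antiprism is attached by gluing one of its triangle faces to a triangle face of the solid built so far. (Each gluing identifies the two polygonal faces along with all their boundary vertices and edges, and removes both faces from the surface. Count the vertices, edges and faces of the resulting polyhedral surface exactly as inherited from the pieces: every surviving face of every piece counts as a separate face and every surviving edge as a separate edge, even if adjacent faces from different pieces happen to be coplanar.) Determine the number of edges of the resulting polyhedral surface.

53

A 14-gonal pyramid: V=15, E=28, F=15.
Attach a heptagonal antiprism (V=14, E=28, F=16) along a 3-gon: merge 3 vertices and 3 edges, delete both glued faces → V=26, E=53, F=29.
Check: V − E + F = 26 − 53 + 29 = 2.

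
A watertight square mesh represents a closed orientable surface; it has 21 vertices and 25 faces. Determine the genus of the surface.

3

Every face is a square, so 2E = 4·25 = 100, giving E = 50.
χ = V − E + F = 21 − 50 + 25 = -4.
For a closed orientable surface χ = 2 − 2g, so g = (2 − (-4))/2 = 3.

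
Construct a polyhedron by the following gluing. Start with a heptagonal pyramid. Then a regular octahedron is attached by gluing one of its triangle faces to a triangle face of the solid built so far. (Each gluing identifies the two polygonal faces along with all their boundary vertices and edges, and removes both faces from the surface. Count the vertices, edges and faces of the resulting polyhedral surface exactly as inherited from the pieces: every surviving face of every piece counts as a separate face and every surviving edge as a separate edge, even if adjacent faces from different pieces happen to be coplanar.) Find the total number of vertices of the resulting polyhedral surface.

A heptagonal pyramid: V=8, E=14, F=8.
Attach a regular octahedron (V=6, E=12, F=8) along a 3-gon: merge 3 vertices and 3 edges, delete both glued faces → V=11, E=23, F=14.
Check: V − E + F = 11 − 23 + 14 = 2.

11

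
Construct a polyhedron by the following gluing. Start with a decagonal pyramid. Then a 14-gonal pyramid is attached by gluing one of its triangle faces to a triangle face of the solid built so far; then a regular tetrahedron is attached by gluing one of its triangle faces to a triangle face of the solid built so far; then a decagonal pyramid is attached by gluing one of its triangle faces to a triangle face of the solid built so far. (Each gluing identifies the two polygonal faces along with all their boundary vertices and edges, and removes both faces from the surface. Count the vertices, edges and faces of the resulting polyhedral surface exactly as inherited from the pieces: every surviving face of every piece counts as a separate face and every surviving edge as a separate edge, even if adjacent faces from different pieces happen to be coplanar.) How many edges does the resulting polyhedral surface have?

A decagonal pyramid: V=11, E=20, F=11.
Attach a 14-gonal pyramid (V=15, E=28, F=15) along a 3-gon: merge 3 vertices and 3 edges, delete both glued faces → V=23, E=45, F=24.
Attach a regular tetrahedron (V=4, E=6, F=4) along a 3-gon: merge 3 vertices and 3 edges, delete both glued faces → V=24, E=48, F=26.
Attach a decagonal pyramid (V=11, E=20, F=11) along a 3-gon: merge 3 vertices and 3 edges, delete both glued faces → V=32, E=65, F=35.
Check: V − E + F = 32 − 65 + 35 = 2.

65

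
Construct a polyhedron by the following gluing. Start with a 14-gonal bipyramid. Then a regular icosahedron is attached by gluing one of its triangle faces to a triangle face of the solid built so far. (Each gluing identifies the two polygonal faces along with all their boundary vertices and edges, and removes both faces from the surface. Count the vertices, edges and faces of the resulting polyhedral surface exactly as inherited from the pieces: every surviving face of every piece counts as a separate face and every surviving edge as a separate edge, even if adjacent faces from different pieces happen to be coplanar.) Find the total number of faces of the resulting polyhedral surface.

A 14-gonal bipyramid: V=16, E=42, F=28.
Attach a regular icosahedron (V=12, E=30, F=20) along a 3-gon: merge 3 vertices and 3 edges, delete both glued faces → V=25, E=69, F=46.
Check: V − E + F = 25 − 69 + 46 = 2.

46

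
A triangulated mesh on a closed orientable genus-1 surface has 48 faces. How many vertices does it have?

χ = 2 − 2·1 = 0, and every face is a triangle so 3F = 2E.
E = 3·48/2 = 72. Then V = 0 + E − F = 0 + 72 − 48 = 24.

24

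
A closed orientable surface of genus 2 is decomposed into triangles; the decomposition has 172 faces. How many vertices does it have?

84

χ = 2 − 2·2 = -2, and every face is a triangle so 3F = 2E.
E = 3·172/2 = 258. Then V = -2 + E − F = -2 + 258 − 172 = 84.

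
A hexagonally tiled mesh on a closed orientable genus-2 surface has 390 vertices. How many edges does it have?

χ = 2 − 2·2 = -2, and every face is a hexagon so 6F = 2E.
V − E + F = -2 with E = 6F/2 gives 390 − (6/2 − 1)·F = -2, so F = 196 and E = 588.

588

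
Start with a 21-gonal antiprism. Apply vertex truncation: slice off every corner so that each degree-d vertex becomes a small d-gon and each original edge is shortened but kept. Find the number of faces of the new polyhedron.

The base solid has V = 42, E = 84, F = 44.
Truncation replaces each original edge-end by a new vertex, so V′ = 2E = 168.
Each original edge survives, and each old vertex of degree d contributes d new edges; summing degrees gives Σd = 2E, so E′ = E + 2E = 3E = 252.
Each original face survives and each original vertex becomes one new face: F′ = F + V = 86.

86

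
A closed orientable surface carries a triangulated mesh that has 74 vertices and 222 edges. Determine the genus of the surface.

1

Every face is a triangle and each edge borders two faces, so 3F = 2·222, giving F = 148.
χ = V − E + F = 74 − 222 + 148 = 0.
For a closed orientable surface χ = 2 − 2g, so g = (2 − (0))/2 = 1.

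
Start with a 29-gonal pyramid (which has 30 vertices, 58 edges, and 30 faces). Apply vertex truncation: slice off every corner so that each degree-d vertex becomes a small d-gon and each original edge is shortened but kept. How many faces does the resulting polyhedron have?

Truncation replaces each original edge-end by a new vertex, so V′ = 2E = 116.
Each original edge survives, and each old vertex of degree d contributes d new edges; summing degrees gives Σd = 2E, so E′ = E + 2E = 3E = 174.
Each original face survives and each original vertex becomes one new face: F′ = F + V = 60.

60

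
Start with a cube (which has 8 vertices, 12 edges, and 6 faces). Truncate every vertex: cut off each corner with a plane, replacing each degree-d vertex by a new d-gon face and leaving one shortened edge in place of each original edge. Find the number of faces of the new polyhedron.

Truncation replaces each original edge-end by a new vertex, so V′ = 2E = 24.
Each original edge survives, and each old vertex of degree d contributes d new edges; summing degrees gives Σd = 2E, so E′ = E + 2E = 3E = 36.
Each original face survives and each original vertex becomes one new face: F′ = F + V = 14.

14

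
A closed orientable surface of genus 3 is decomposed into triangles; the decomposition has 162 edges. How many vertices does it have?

χ = 2 − 2·3 = -4, and every face is a triangle so 3F = 2E.
F = 2E/3 = 108. Then V = -4 + E − F = -4 + 162 − 108 = 50.

50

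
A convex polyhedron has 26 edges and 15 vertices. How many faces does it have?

13

Here V − E + F = 2.
F = 2 − V + E = 2 − 15 + 26 = 13.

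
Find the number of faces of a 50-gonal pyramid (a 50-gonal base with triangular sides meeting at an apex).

51

A pyramid on an n-gon base has one n-gon and n triangles: V = 50 + 1 = 51, E = 2·50 = 100, F = 50 + 1 = 51.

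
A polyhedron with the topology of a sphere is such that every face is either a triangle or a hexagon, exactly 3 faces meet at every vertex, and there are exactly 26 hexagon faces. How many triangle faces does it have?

4

Let x be the number of triangles; then F = 26 + x.
Edge–face incidences: 2E = 6·26 + 3·x = 156 + 3x.
Every vertex has degree 3, so 3V = 2E.
Euler: V − E + F = 2 ⇒ (2E)/3 − E + (26 + x) = 2.
Multiply by 6: 2·(2E) − 3·(2E) + 6·(26 + x) = 12, i.e. 156 + 6x − (156 + 3x) = 12.
Collecting terms: 3x = 12, so x = 4.
Then 2E = 156 + 3·4 = 168, so E = 84, V = 2E/3 = 56, F = 26 + 4 = 30.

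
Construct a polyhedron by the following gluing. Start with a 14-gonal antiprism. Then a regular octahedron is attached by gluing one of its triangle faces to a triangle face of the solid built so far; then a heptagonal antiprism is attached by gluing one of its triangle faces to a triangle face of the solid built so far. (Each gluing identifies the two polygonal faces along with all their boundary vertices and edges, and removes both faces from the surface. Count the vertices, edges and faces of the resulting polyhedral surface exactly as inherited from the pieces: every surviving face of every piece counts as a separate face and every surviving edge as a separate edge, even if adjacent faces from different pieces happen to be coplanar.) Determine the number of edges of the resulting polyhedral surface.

A 14-gonal antiprism: V=28, E=56, F=30.
Attach a regular octahedron (V=6, E=12, F=8) along a 3-gon: merge 3 vertices and 3 edges, delete both glued faces → V=31, E=65, F=36.
Attach a heptagonal antiprism (V=14, E=28, F=16) along a 3-gon: merge 3 vertices and 3 edges, delete both glued faces → V=42, E=90, F=50.
Check: V − E + F = 42 − 90 + 50 = 2.

90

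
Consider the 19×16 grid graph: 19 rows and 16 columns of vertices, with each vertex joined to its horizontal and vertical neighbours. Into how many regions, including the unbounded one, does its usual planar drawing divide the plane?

The grid has V = 19·16 = 304 vertices and E = 19·15 + 16·18 = 573 edges.
F = 2 − V + E = 2 − 304 + 573 = 271.

271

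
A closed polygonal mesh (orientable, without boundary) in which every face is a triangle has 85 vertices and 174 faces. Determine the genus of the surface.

2

Every face is a triangle, so 2E = 3·174 = 522, giving E = 261.
χ = V − E + F = 85 − 261 + 174 = -2.
For a closed orientable surface χ = 2 − 2g, so g = (2 − (-2))/2 = 2.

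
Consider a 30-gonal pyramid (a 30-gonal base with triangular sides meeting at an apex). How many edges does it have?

A pyramid on an n-gon base has one n-gon and n triangles: V = 30 + 1 = 31, E = 2·30 = 60, F = 30 + 1 = 31.

60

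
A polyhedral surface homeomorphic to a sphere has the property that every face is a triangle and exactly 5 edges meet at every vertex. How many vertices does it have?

Each face has 3 edges and each edge borders two faces, so 2E = 3F.
Each vertex has degree 5, so 5V = 2E and hence V = 3F/5.
Euler: V − E + F = 2 ⇒ (3F/5) − (3F/2) + F = 2.
Multiply by 10: (6 − 15 + 10)F = 20, i.e. 1F = 20.
So F = 20, E = 3·20/2 = 30, V = 3·20/5 = 12.

12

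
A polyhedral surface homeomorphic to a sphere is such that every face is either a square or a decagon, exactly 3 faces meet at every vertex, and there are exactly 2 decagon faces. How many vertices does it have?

Let x be the number of squares; then F = 2 + x.
Edge–face incidences: 2E = 10·2 + 4·x = 20 + 4x.
Every vertex has degree 3, so 3V = 2E.
Euler: V − E + F = 2 ⇒ (2E)/3 − E + (2 + x) = 2.
Multiply by 6: 2·(2E) − 3·(2E) + 6·(2 + x) = 12, i.e. 12 + 6x − (20 + 4x) = 12.
Collecting terms: 2x − 8 = 12, so 2x = 20, so x = 10.
Then 2E = 20 + 4·10 = 60, so E = 30, V = 2E/3 = 20, F = 2 + 10 = 12.

20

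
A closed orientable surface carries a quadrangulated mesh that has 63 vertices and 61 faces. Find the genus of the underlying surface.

0

Every face is a square, so 2E = 4·61 = 244, giving E = 122.
χ = V − E + F = 63 − 122 + 61 = 2.
For a closed orientable surface χ = 2 − 2g, so g = (2 − (2))/2 = 0.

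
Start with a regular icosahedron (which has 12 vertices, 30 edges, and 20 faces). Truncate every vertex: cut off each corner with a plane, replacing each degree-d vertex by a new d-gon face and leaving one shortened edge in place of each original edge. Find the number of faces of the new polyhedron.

32

Truncation replaces each original edge-end by a new vertex, so V′ = 2E = 60.
Each original edge survives, and each old vertex of degree d contributes d new edges; summing degrees gives Σd = 2E, so E′ = E + 2E = 3E = 90.
Each original face survives and each original vertex becomes one new face: F′ = F + V = 32.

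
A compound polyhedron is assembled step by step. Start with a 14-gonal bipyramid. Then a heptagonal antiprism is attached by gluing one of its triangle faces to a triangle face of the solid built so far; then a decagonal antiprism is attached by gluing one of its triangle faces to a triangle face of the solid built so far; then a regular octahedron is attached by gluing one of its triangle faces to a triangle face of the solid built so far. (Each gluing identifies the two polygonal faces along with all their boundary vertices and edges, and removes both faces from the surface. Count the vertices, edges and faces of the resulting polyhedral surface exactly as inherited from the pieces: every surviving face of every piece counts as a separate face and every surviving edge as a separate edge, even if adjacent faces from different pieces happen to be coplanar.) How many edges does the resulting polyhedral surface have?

A 14-gonal bipyramid: V=16, E=42, F=28.
Attach a heptagonal antiprism (V=14, E=28, F=16) along a 3-gon: merge 3 vertices and 3 edges, delete both glued faces → V=27, E=67, F=42.
Attach a decagonal antiprism (V=20, E=40, F=22) along a 3-gon: merge 3 vertices and 3 edges, delete both glued faces → V=44, E=104, F=62.
Attach a regular octahedron (V=6, E=12, F=8) along a 3-gon: merge 3 vertices and 3 edges, delete both glued faces → V=47, E=113, F=68.
Check: V − E + F = 47 − 113 + 68 = 2.

113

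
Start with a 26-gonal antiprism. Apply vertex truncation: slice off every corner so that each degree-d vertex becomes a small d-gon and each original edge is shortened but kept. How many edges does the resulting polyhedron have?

312

The base solid has V = 52, E = 104, F = 54.
Truncation replaces each original edge-end by a new vertex, so V′ = 2E = 208.
Each original edge survives, and each old vertex of degree d contributes d new edges; summing degrees gives Σd = 2E, so E′ = E + 2E = 3E = 312.
Each original face survives and each original vertex becomes one new face: F′ = F + V = 106.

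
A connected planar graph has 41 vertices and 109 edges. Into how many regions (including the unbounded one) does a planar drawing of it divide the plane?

70

Euler's formula for a connected plane graph: V − E + F = 2, so F = 2 − 41 + 109 = 70.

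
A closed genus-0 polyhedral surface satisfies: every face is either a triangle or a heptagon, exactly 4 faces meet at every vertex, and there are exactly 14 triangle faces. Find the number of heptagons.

Let x be the number of heptagons; then F = 14 + x.
Edge–face incidences: 2E = 3·14 + 7·x = 42 + 7x.
Every vertex has degree 4, so 4V = 2E.
Euler: V − E + F = 2 ⇒ (2E)/4 − E + (14 + x) = 2.
Multiply by 8: 2·(2E) − 4·(2E) + 8·(14 + x) = 16, i.e. 112 + 8x − 2·(42 + 7x) = 16.
Collecting terms: −6x + 28 = 16, so −6x = −12, so x = 2.
Then 2E = 42 + 7·2 = 56, so E = 28, V = 2E/4 = 14, F = 14 + 2 = 16.

2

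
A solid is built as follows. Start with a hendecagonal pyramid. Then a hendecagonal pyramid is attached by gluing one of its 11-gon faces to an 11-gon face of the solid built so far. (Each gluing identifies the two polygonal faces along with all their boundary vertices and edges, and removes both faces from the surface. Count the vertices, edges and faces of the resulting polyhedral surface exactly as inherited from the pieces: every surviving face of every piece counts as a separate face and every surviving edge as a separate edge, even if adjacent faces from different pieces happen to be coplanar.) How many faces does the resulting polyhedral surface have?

22

A hendecagonal pyramid: V=12, E=22, F=12.
Attach a hendecagonal pyramid (V=12, E=22, F=12) along an 11-gon: merge 11 vertices and 11 edges, delete both glued faces → V=13, E=33, F=22.
Check: V − E + F = 13 − 33 + 22 = 2.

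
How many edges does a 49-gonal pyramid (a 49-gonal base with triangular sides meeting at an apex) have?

A pyramid on an n-gon base has one n-gon and n triangles: V = 49 + 1 = 50, E = 2·49 = 98, F = 49 + 1 = 50.

98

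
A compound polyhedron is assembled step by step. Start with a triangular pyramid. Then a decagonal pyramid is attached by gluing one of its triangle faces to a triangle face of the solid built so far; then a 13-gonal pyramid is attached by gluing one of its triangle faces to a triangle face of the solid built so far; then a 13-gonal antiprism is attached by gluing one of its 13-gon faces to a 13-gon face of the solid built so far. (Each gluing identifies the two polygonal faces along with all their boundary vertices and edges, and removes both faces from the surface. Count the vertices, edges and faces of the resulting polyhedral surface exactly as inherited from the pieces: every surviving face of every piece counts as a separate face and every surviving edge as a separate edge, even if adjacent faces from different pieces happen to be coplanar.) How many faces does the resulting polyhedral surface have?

51

A triangular pyramid: V=4, E=6, F=4.
Attach a decagonal pyramid (V=11, E=20, F=11) along a 3-gon: merge 3 vertices and 3 edges, delete both glued faces → V=12, E=23, F=13.
Attach a 13-gonal pyramid (V=14, E=26, F=14) along a 3-gon: merge 3 vertices and 3 edges, delete both glued faces → V=23, E=46, F=25.
Attach a 13-gonal antiprism (V=26, E=52, F=28) along a 13-gon: merge 13 vertices and 13 edges, delete both glued faces → V=36, E=85, F=51.
Check: V − E + F = 36 − 85 + 51 = 2.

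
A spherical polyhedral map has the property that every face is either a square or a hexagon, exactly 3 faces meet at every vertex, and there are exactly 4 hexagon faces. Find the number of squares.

Let x be the number of squares; then F = 4 + x.
Edge–face incidences: 2E = 6·4 + 4·x = 24 + 4x.
Every vertex has degree 3, so 3V = 2E.
Euler: V − E + F = 2 ⇒ (2E)/3 − E + (4 + x) = 2.
Multiply by 6: 2·(2E) − 3·(2E) + 6·(4 + x) = 12, i.e. 24 + 6x − (24 + 4x) = 12.
Collecting terms: 2x = 12, so x = 6.
Then 2E = 24 + 4·6 = 48, so E = 24, V = 2E/3 = 16, F = 4 + 6 = 10.

6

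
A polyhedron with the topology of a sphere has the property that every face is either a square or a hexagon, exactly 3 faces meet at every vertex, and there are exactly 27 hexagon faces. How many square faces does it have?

Let x be the number of squares; then F = 27 + x.
Edge–face incidences: 2E = 6·27 + 4·x = 162 + 4x.
Every vertex has degree 3, so 3V = 2E.
Euler: V − E + F = 2 ⇒ (2E)/3 − E + (27 + x) = 2.
Multiply by 6: 2·(2E) − 3·(2E) + 6·(27 + x) = 12, i.e. 162 + 6x − (162 + 4x) = 12.
Collecting terms: 2x = 12, so x = 6.
Then 2E = 162 + 4·6 = 186, so E = 93, V = 2E/3 = 62, F = 27 + 6 = 33.

6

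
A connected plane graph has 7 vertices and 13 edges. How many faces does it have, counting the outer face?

8

Euler's formula for a connected plane graph: V − E + F = 2, so F = 2 − 7 + 13 = 8.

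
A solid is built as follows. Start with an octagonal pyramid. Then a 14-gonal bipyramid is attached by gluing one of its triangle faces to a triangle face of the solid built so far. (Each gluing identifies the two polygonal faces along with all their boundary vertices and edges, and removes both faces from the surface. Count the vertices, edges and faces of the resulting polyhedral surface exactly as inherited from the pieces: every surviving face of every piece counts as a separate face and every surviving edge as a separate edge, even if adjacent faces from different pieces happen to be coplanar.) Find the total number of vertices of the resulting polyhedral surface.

22

An octagonal pyramid: V=9, E=16, F=9.
Attach a 14-gonal bipyramid (V=16, E=42, F=28) along a 3-gon: merge 3 vertices and 3 edges, delete both glued faces → V=22, E=55, F=35.
Check: V − E + F = 22 − 55 + 35 = 2.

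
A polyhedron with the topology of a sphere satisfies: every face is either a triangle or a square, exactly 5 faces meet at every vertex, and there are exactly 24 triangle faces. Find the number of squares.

Let x be the number of squares; then F = 24 + x.
Edge–face incidences: 2E = 3·24 + 4·x = 72 + 4x.
Every vertex has degree 5, so 5V = 2E.
Euler: V − E + F = 2 ⇒ (2E)/5 − E + (24 + x) = 2.
Multiply by 10: 2·(2E) − 5·(2E) + 10·(24 + x) = 20, i.e. 240 + 10x − 3·(72 + 4x) = 20.
Collecting terms: −2x + 24 = 20, so −2x = −4, so x = 2.
Then 2E = 72 + 4·2 = 80, so E = 40, V = 2E/5 = 16, F = 24 + 2 = 26.

2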